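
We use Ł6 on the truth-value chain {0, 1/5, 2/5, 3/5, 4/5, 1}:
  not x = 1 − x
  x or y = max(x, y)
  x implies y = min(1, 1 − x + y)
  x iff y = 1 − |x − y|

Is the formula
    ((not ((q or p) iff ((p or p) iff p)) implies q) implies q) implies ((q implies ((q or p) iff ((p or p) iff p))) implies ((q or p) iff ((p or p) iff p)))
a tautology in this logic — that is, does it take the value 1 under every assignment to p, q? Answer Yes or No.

Counterexample: take p = 0, q = 0.
q or p = 0 or 0 = 0
p or p = 0 or 0 = 0
(p or p) iff p = 0 iff 0 = 1
(q or p) iff ((p or p) iff p) = 0 iff 1 = 0
not ((q or p) iff ((p or p) iff p)) = not 0 = 1
not ((q or p) iff ((p or p) iff p)) implies q = 1 implies 0 = 0
(not ((q or p) iff ((p or p) iff p)) implies q) implies q = 0 implies 0 = 1
q or p = 0 or 0 = 0
p or p = 0 or 0 = 0
(p or p) iff p = 0 iff 0 = 1
(q or p) iff ((p or p) iff p) = 0 iff 1 = 0
q implies ((q or p) iff ((p or p) iff p)) = 0 implies 0 = 1
q or p = 0 or 0 = 0
p or p = 0 or 0 = 0
(p or p) iff p = 0 iff 0 = 1
(q or p) iff ((p or p) iff p) = 0 iff 1 = 0
(q implies ((q or p) iff ((p or p) iff p))) implies ((q or p) iff ((p or p) iff p)) = 1 implies 0 = 0
((not ((q or p) iff ((p or p) iff p)) implies q) implies q) implies ((q implies ((q or p) iff ((p or p) iff p))) implies ((q or p) iff ((p or p) iff p))) = 1 implies 0 = 0
This gives 0 ≠ 1.

No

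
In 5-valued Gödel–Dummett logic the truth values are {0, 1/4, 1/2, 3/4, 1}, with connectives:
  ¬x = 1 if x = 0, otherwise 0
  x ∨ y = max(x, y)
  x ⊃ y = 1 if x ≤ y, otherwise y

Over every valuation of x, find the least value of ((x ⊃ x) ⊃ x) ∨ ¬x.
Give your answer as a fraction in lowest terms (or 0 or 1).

1/4

Take x = 1/4:
x ⊃ x = 1/4 ⊃ 1/4 = 1
(x ⊃ x) ⊃ x = 1 ⊃ 1/4 = 1/4
¬x = ¬1/4 = 0
((x ⊃ x) ⊃ x) ∨ ¬x = 1/4 ∨ 0 = 1/4
No assignment yields a value below 1/4, so this is the minimum.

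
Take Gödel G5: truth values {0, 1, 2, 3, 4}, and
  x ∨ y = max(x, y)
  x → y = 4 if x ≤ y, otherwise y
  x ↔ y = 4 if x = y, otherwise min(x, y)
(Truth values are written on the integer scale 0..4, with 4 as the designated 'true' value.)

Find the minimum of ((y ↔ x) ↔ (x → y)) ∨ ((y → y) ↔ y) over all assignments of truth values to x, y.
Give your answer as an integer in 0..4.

1

Take x = 0, y = 1:
y ↔ x = 1 ↔ 0 = 0
x → y = 0 → 1 = 4
(y ↔ x) ↔ (x → y) = 0 ↔ 4 = 0
y → y = 1 → 1 = 4
(y → y) ↔ y = 4 ↔ 1 = 1
((y ↔ x) ↔ (x → y)) ∨ ((y → y) ↔ y) = 0 ∨ 1 = 1
No assignment yields a value below 1, so this is the minimum.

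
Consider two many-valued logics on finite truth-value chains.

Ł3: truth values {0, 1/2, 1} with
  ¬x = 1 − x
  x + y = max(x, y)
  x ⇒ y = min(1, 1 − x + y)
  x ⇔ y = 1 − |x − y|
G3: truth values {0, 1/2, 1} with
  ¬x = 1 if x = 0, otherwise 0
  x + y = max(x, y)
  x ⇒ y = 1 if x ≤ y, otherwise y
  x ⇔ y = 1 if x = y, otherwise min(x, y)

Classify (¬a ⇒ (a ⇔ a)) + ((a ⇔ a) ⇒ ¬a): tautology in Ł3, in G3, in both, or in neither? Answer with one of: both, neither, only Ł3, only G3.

both

In Ł3: every assignment gives 1 — tautology.
In G3: every assignment gives 1 — tautology.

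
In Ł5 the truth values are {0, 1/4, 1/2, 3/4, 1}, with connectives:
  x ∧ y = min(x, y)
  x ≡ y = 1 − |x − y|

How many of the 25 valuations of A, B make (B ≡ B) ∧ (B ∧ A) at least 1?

1

value 1: 1 assignment (counts)
value 3/4: 3 assignments
value 1/2: 5 assignments
value 1/4: 7 assignments
value 0: 9 assignments
So 1 of the 25 assignments meets the threshold.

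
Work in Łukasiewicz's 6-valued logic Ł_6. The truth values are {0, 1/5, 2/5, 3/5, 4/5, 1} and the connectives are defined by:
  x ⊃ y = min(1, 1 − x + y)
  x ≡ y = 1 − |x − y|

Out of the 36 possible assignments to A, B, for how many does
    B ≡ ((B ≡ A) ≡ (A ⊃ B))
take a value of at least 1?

value 1: 3 assignments (counts)
value 4/5: 7 assignments
value 3/5: 6 assignments
value 2/5: 7 assignments
value 1/5: 6 assignments
value 0: 7 assignments
So 3 of the 36 assignments meet the threshold.

3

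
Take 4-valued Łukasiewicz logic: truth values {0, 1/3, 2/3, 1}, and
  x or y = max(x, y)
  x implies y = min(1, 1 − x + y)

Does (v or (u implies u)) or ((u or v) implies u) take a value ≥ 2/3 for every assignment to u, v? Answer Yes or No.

u = 0, v = 0 ↦ 1
u = 0, v = 1/3 ↦ 1
u = 0, v = 2/3 ↦ 1
u = 0, v = 1 ↦ 1
u = 1/3, v = 0 ↦ 1
u = 1/3, v = 1/3 ↦ 1
u = 1/3, v = 2/3 ↦ 1
u = 1/3, v = 1 ↦ 1
u = 2/3, v = 0 ↦ 1
u = 2/3, v = 1/3 ↦ 1
u = 2/3, v = 2/3 ↦ 1
u = 2/3, v = 1 ↦ 1
u = 1, v = 0 ↦ 1
u = 1, v = 1/3 ↦ 1
u = 1, v = 2/3 ↦ 1
u = 1, v = 1 ↦ 1
Every assignment gives a value ≥ 2/3.

Yes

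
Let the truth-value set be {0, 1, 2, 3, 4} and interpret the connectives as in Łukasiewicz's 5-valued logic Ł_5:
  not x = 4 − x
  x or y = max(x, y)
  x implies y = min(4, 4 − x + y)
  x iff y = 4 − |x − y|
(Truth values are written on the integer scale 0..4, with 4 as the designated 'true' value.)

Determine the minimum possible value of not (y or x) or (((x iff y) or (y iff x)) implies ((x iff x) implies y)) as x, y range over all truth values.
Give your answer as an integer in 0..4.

Take x = 2, y = 0:
y or x = 0 or 2 = 2
not (y or x) = not 2 = 2
x iff y = 2 iff 0 = 2
y iff x = 0 iff 2 = 2
(x iff y) or (y iff x) = 2 or 2 = 2
x iff x = 2 iff 2 = 4
(x iff x) implies y = 4 implies 0 = 0
((x iff y) or (y iff x)) implies ((x iff x) implies y) = 2 implies 0 = 2
not (y or x) or (((x iff y) or (y iff x)) implies ((x iff x) implies y)) = 2 or 2 = 2
No assignment yields a value below 2, so this is the minimum.

2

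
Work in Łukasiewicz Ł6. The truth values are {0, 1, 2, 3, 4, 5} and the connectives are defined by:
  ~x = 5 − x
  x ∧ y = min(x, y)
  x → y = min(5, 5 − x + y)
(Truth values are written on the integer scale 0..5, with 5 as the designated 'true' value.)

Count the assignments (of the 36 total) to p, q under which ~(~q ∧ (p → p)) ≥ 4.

value 5: 6 assignments (counts)
value 4: 6 assignments (counts)
value 3: 6 assignments
value 2: 6 assignments
value 1: 6 assignments
value 0: 6 assignments
So 12 of the 36 assignments meet the threshold.

12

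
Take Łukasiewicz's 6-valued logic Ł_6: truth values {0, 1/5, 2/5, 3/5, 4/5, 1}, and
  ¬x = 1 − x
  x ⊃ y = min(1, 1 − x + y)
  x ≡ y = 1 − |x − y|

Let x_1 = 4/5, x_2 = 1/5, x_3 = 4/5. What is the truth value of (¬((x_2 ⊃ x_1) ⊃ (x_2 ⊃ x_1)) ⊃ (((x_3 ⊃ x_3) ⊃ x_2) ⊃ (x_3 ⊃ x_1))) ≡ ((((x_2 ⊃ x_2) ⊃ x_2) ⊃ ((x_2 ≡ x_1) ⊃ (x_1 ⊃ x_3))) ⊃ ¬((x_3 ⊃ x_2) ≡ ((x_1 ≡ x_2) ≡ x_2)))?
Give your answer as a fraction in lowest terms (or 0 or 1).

2/5

x_2 ⊃ x_1 = 1/5 ⊃ 4/5 = 1
x_2 ⊃ x_1 = 1/5 ⊃ 4/5 = 1
(x_2 ⊃ x_1) ⊃ (x_2 ⊃ x_1) = 1 ⊃ 1 = 1
¬((x_2 ⊃ x_1) ⊃ (x_2 ⊃ x_1)) = ¬1 = 0
x_3 ⊃ x_3 = 4/5 ⊃ 4/5 = 1
(x_3 ⊃ x_3) ⊃ x_2 = 1 ⊃ 1/5 = 1/5
x_3 ⊃ x_1 = 4/5 ⊃ 4/5 = 1
((x_3 ⊃ x_3) ⊃ x_2) ⊃ (x_3 ⊃ x_1) = 1/5 ⊃ 1 = 1
¬((x_2 ⊃ x_1) ⊃ (x_2 ⊃ x_1)) ⊃ (((x_3 ⊃ x_3) ⊃ x_2) ⊃ (x_3 ⊃ x_1)) = 0 ⊃ 1 = 1
x_2 ⊃ x_2 = 1/5 ⊃ 1/5 = 1
(x_2 ⊃ x_2) ⊃ x_2 = 1 ⊃ 1/5 = 1/5
x_2 ≡ x_1 = 1/5 ≡ 4/5 = 2/5
x_1 ⊃ x_3 = 4/5 ⊃ 4/5 = 1
(x_2 ≡ x_1) ⊃ (x_1 ⊃ x_3) = 2/5 ⊃ 1 = 1
((x_2 ⊃ x_2) ⊃ x_2) ⊃ ((x_2 ≡ x_1) ⊃ (x_1 ⊃ x_3)) = 1/5 ⊃ 1 = 1
x_3 ⊃ x_2 = 4/5 ⊃ 1/5 = 2/5
x_1 ≡ x_2 = 4/5 ≡ 1/5 = 2/5
(x_1 ≡ x_2) ≡ x_2 = 2/5 ≡ 1/5 = 4/5
(x_3 ⊃ x_2) ≡ ((x_1 ≡ x_2) ≡ x_2) = 2/5 ≡ 4/5 = 3/5
¬((x_3 ⊃ x_2) ≡ ((x_1 ≡ x_2) ≡ x_2)) = ¬3/5 = 2/5
(((x_2 ⊃ x_2) ⊃ x_2) ⊃ ((x_2 ≡ x_1) ⊃ (x_1 ⊃ x_3))) ⊃ ¬((x_3 ⊃ x_2) ≡ ((x_1 ≡ x_2) ≡ x_2)) = 1 ⊃ 2/5 = 2/5
(¬((x_2 ⊃ x_1) ⊃ (x_2 ⊃ x_1)) ⊃ (((x_3 ⊃ x_3) ⊃ x_2) ⊃ (x_3 ⊃ x_1))) ≡ ((((x_2 ⊃ x_2) ⊃ x_2) ⊃ ((x_2 ≡ x_1) ⊃ (x_1 ⊃ x_3))) ⊃ ¬((x_3 ⊃ x_2) ≡ ((x_1 ≡ x_2) ≡ x_2))) = 1 ≡ 2/5 = 2/5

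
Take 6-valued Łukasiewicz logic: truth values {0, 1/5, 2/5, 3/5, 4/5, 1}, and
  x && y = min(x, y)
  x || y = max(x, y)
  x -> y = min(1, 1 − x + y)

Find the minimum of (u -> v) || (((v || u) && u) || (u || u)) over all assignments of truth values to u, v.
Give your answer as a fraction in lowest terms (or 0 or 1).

Take u = 2/5, v = 0:
u -> v = 2/5 -> 0 = 3/5
v || u = 0 || 2/5 = 2/5
(v || u) && u = 2/5 && 2/5 = 2/5
u || u = 2/5 || 2/5 = 2/5
((v || u) && u) || (u || u) = 2/5 || 2/5 = 2/5
(u -> v) || (((v || u) && u) || (u || u)) = 3/5 || 2/5 = 3/5
No assignment yields a value below 3/5, so this is the minimum.

3/5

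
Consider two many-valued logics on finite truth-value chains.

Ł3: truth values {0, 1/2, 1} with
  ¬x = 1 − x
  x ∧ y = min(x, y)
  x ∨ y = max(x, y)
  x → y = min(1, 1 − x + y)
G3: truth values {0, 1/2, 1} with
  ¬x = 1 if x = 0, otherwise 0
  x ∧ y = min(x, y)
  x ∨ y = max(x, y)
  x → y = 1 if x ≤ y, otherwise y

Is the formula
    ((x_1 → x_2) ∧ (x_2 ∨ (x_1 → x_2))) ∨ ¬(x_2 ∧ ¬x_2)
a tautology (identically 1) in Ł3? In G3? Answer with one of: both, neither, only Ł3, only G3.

In Ł3: at x_1 = 1, x_2 = 1/2 the value is 1/2 — not a tautology.
In G3: every assignment gives 1 — tautology.

only G3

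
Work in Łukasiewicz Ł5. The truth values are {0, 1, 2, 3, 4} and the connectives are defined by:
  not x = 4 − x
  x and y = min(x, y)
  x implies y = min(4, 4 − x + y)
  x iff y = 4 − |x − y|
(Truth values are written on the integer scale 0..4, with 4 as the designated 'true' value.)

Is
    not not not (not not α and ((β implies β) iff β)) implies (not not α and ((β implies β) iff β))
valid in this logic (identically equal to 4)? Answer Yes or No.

Counterexample: take α = 0, β = 0.
not α = not 0 = 4
not not α = not 4 = 0
β implies β = 0 implies 0 = 4
(β implies β) iff β = 4 iff 0 = 0
not not α and ((β implies β) iff β) = 0 and 0 = 0
not (not not α and ((β implies β) iff β)) = not 0 = 4
not not (not not α and ((β implies β) iff β)) = not 4 = 0
not not not (not not α and ((β implies β) iff β)) = not 0 = 4
not α = not 0 = 4
not not α = not 4 = 0
β implies β = 0 implies 0 = 4
(β implies β) iff β = 4 iff 0 = 0
not not α and ((β implies β) iff β) = 0 and 0 = 0
not not not (not not α and ((β implies β) iff β)) implies (not not α and ((β implies β) iff β)) = 4 implies 0 = 0
This gives 0 ≠ 4.

No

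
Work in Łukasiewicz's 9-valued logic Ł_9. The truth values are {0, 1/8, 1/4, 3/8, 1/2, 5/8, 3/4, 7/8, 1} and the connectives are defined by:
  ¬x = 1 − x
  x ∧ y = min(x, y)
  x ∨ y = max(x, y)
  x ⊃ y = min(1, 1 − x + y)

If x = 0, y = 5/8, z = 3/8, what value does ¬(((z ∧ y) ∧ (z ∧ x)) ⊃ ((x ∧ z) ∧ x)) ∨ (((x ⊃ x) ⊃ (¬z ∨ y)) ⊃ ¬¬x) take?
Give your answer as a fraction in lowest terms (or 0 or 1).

z ∧ y = 3/8 ∧ 5/8 = 3/8
z ∧ x = 3/8 ∧ 0 = 0
(z ∧ y) ∧ (z ∧ x) = 3/8 ∧ 0 = 0
x ∧ z = 0 ∧ 3/8 = 0
(x ∧ z) ∧ x = 0 ∧ 0 = 0
((z ∧ y) ∧ (z ∧ x)) ⊃ ((x ∧ z) ∧ x) = 0 ⊃ 0 = 1
¬(((z ∧ y) ∧ (z ∧ x)) ⊃ ((x ∧ z) ∧ x)) = ¬1 = 0
x ⊃ x = 0 ⊃ 0 = 1
¬z = ¬3/8 = 5/8
¬z ∨ y = 5/8 ∨ 5/8 = 5/8
(x ⊃ x) ⊃ (¬z ∨ y) = 1 ⊃ 5/8 = 5/8
¬x = ¬0 = 1
¬¬x = ¬1 = 0
((x ⊃ x) ⊃ (¬z ∨ y)) ⊃ ¬¬x = 5/8 ⊃ 0 = 3/8
¬(((z ∧ y) ∧ (z ∧ x)) ⊃ ((x ∧ z) ∧ x)) ∨ (((x ⊃ x) ⊃ (¬z ∨ y)) ⊃ ¬¬x) = 0 ∨ 3/8 = 3/8

3/8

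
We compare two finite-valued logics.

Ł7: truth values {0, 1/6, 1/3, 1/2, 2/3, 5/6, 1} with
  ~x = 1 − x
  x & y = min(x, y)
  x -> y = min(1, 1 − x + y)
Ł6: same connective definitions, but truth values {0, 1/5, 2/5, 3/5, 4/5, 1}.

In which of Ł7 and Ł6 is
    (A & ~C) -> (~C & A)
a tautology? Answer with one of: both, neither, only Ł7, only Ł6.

both

In Ł7: every assignment gives 1 — tautology.
In Ł6: every assignment gives 1 — tautology.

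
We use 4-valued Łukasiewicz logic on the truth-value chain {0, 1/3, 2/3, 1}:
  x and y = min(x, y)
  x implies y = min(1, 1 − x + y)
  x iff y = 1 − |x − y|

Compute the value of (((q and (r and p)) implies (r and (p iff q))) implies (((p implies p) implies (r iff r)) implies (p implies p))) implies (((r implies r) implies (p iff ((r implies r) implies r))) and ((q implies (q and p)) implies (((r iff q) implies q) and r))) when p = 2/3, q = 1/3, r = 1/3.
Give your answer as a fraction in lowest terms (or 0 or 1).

1/3

r and p = 1/3 and 2/3 = 1/3
q and (r and p) = 1/3 and 1/3 = 1/3
p iff q = 2/3 iff 1/3 = 2/3
r and (p iff q) = 1/3 and 2/3 = 1/3
(q and (r and p)) implies (r and (p iff q)) = 1/3 implies 1/3 = 1
p implies p = 2/3 implies 2/3 = 1
r iff r = 1/3 iff 1/3 = 1
(p implies p) implies (r iff r) = 1 implies 1 = 1
p implies p = 2/3 implies 2/3 = 1
((p implies p) implies (r iff r)) implies (p implies p) = 1 implies 1 = 1
((q and (r and p)) implies (r and (p iff q))) implies (((p implies p) implies (r iff r)) implies (p implies p)) = 1 implies 1 = 1
r implies r = 1/3 implies 1/3 = 1
r implies r = 1/3 implies 1/3 = 1
(r implies r) implies r = 1 implies 1/3 = 1/3
p iff ((r implies r) implies r) = 2/3 iff 1/3 = 2/3
(r implies r) implies (p iff ((r implies r) implies r)) = 1 implies 2/3 = 2/3
q and p = 1/3 and 2/3 = 1/3
q implies (q and p) = 1/3 implies 1/3 = 1
r iff q = 1/3 iff 1/3 = 1
(r iff q) implies q = 1 implies 1/3 = 1/3
((r iff q) implies q) and r = 1/3 and 1/3 = 1/3
(q implies (q and p)) implies (((r iff q) implies q) and r) = 1 implies 1/3 = 1/3
((r implies r) implies (p iff ((r implies r) implies r))) and ((q implies (q and p)) implies (((r iff q) implies q) and r)) = 2/3 and 1/3 = 1/3
(((q and (r and p)) implies (r and (p iff q))) implies (((p implies p) implies (r iff r)) implies (p implies p))) implies (((r implies r) implies (p iff ((r implies r) implies r))) and ((q implies (q and p)) implies (((r iff q) implies q) and r))) = 1 implies 1/3 = 1/3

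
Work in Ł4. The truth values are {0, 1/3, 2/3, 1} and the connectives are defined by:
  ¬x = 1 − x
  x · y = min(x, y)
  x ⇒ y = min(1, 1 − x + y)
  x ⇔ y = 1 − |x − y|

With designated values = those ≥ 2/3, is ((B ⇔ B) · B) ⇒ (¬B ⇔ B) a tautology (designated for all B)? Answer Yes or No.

Counterexample: take B = 1.
B ⇔ B = 1 ⇔ 1 = 1
(B ⇔ B) · B = 1 · 1 = 1
¬B = ¬1 = 0
¬B ⇔ B = 0 ⇔ 1 = 0
((B ⇔ B) · B) ⇒ (¬B ⇔ B) = 1 ⇒ 0 = 0
This gives 0, which is below 2/3.

No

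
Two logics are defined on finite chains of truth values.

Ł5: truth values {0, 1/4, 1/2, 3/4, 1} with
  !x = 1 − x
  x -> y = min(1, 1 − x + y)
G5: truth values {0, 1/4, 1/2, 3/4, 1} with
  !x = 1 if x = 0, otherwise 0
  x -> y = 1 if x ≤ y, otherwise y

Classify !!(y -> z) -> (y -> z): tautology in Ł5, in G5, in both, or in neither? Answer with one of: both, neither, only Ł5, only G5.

In Ł5: every assignment gives 1 — tautology.
In G5: at y = 1/2, z = 1/4 the value is 1/4 — not a tautology.

only Ł5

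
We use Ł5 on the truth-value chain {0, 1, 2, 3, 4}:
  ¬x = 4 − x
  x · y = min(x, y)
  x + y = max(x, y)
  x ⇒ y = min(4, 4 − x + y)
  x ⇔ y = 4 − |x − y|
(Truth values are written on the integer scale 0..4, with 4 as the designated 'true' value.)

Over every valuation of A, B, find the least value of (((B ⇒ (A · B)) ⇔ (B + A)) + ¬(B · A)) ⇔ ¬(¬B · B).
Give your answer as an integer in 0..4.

Take A = 0, B = 2:
A · B = 0 · 2 = 0
B ⇒ (A · B) = 2 ⇒ 0 = 2
B + A = 2 + 0 = 2
(B ⇒ (A · B)) ⇔ (B + A) = 2 ⇔ 2 = 4
B · A = 2 · 0 = 0
¬(B · A) = ¬0 = 4
((B ⇒ (A · B)) ⇔ (B + A)) + ¬(B · A) = 4 + 4 = 4
¬B = ¬2 = 2
¬B · B = 2 · 2 = 2
¬(¬B · B) = ¬2 = 2
(((B ⇒ (A · B)) ⇔ (B + A)) + ¬(B · A)) ⇔ ¬(¬B · B) = 4 ⇔ 2 = 2
No assignment yields a value below 2, so this is the minimum.

2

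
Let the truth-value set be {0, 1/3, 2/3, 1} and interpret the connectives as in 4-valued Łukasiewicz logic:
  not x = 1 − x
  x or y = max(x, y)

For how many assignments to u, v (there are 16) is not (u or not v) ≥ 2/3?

4

u = 0, v = 0 ↦ 0  <
u = 0, v = 1/3 ↦ 1/3  <
u = 0, v = 2/3 ↦ 2/3  ≥
u = 0, v = 1 ↦ 1  ≥
u = 1/3, v = 0 ↦ 0  <
u = 1/3, v = 1/3 ↦ 1/3  <
u = 1/3, v = 2/3 ↦ 2/3  ≥
u = 1/3, v = 1 ↦ 2/3  ≥
u = 2/3, v = 0 ↦ 0  <
u = 2/3, v = 1/3 ↦ 1/3  <
u = 2/3, v = 2/3 ↦ 1/3  <
u = 2/3, v = 1 ↦ 1/3  <
u = 1, v = 0 ↦ 0  <
u = 1, v = 1/3 ↦ 0  <
u = 1, v = 2/3 ↦ 0  <
u = 1, v = 1 ↦ 0  <
So 4 of the 16 assignments meet the threshold.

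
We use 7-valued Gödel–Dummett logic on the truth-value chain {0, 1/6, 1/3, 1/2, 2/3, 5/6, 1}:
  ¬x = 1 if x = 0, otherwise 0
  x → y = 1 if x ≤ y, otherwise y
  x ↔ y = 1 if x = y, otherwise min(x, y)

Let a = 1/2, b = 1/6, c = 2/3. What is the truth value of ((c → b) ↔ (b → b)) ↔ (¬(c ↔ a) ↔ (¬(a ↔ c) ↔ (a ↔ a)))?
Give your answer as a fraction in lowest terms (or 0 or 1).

c → b = 2/3 → 1/6 = 1/6
b → b = 1/6 → 1/6 = 1
(c → b) ↔ (b → b) = 1/6 ↔ 1 = 1/6
c ↔ a = 2/3 ↔ 1/2 = 1/2
¬(c ↔ a) = ¬1/2 = 0
a ↔ c = 1/2 ↔ 2/3 = 1/2
¬(a ↔ c) = ¬1/2 = 0
a ↔ a = 1/2 ↔ 1/2 = 1
¬(a ↔ c) ↔ (a ↔ a) = 0 ↔ 1 = 0
¬(c ↔ a) ↔ (¬(a ↔ c) ↔ (a ↔ a)) = 0 ↔ 0 = 1
((c → b) ↔ (b → b)) ↔ (¬(c ↔ a) ↔ (¬(a ↔ c) ↔ (a ↔ a))) = 1/6 ↔ 1 = 1/6

1/6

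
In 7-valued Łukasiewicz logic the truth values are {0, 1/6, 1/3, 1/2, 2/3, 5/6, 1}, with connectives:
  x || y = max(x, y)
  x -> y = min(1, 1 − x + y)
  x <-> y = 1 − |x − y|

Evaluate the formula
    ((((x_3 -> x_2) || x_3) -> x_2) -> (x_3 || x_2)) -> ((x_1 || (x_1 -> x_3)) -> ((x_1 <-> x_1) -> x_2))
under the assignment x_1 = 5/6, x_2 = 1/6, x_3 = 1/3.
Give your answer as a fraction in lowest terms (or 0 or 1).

x_3 -> x_2 = 1/3 -> 1/6 = 5/6
(x_3 -> x_2) || x_3 = 5/6 || 1/3 = 5/6
((x_3 -> x_2) || x_3) -> x_2 = 5/6 -> 1/6 = 1/3
x_3 || x_2 = 1/3 || 1/6 = 1/3
(((x_3 -> x_2) || x_3) -> x_2) -> (x_3 || x_2) = 1/3 -> 1/3 = 1
x_1 -> x_3 = 5/6 -> 1/3 = 1/2
x_1 || (x_1 -> x_3) = 5/6 || 1/2 = 5/6
x_1 <-> x_1 = 5/6 <-> 5/6 = 1
(x_1 <-> x_1) -> x_2 = 1 -> 1/6 = 1/6
(x_1 || (x_1 -> x_3)) -> ((x_1 <-> x_1) -> x_2) = 5/6 -> 1/6 = 1/3
((((x_3 -> x_2) || x_3) -> x_2) -> (x_3 || x_2)) -> ((x_1 || (x_1 -> x_3)) -> ((x_1 <-> x_1) -> x_2)) = 1 -> 1/3 = 1/3

1/3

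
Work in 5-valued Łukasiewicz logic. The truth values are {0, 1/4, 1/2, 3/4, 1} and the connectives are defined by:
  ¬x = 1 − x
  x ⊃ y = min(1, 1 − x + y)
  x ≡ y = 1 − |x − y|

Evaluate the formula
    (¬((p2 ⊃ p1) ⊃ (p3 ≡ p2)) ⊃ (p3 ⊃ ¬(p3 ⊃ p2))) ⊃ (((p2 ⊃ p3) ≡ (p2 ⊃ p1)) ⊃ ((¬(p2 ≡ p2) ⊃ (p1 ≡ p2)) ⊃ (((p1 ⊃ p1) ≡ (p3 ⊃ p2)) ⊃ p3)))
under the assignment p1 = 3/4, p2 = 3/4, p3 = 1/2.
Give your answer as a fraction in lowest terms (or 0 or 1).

p2 ⊃ p1 = 3/4 ⊃ 3/4 = 1
p3 ≡ p2 = 1/2 ≡ 3/4 = 3/4
(p2 ⊃ p1) ⊃ (p3 ≡ p2) = 1 ⊃ 3/4 = 3/4
¬((p2 ⊃ p1) ⊃ (p3 ≡ p2)) = ¬3/4 = 1/4
p3 ⊃ p2 = 1/2 ⊃ 3/4 = 1
¬(p3 ⊃ p2) = ¬1 = 0
p3 ⊃ ¬(p3 ⊃ p2) = 1/2 ⊃ 0 = 1/2
¬((p2 ⊃ p1) ⊃ (p3 ≡ p2)) ⊃ (p3 ⊃ ¬(p3 ⊃ p2)) = 1/4 ⊃ 1/2 = 1
p2 ⊃ p3 = 3/4 ⊃ 1/2 = 3/4
p2 ⊃ p1 = 3/4 ⊃ 3/4 = 1
(p2 ⊃ p3) ≡ (p2 ⊃ p1) = 3/4 ≡ 1 = 3/4
p2 ≡ p2 = 3/4 ≡ 3/4 = 1
¬(p2 ≡ p2) = ¬1 = 0
p1 ≡ p2 = 3/4 ≡ 3/4 = 1
¬(p2 ≡ p2) ⊃ (p1 ≡ p2) = 0 ⊃ 1 = 1
p1 ⊃ p1 = 3/4 ⊃ 3/4 = 1
p3 ⊃ p2 = 1/2 ⊃ 3/4 = 1
(p1 ⊃ p1) ≡ (p3 ⊃ p2) = 1 ≡ 1 = 1
((p1 ⊃ p1) ≡ (p3 ⊃ p2)) ⊃ p3 = 1 ⊃ 1/2 = 1/2
(¬(p2 ≡ p2) ⊃ (p1 ≡ p2)) ⊃ (((p1 ⊃ p1) ≡ (p3 ⊃ p2)) ⊃ p3) = 1 ⊃ 1/2 = 1/2
((p2 ⊃ p3) ≡ (p2 ⊃ p1)) ⊃ ((¬(p2 ≡ p2) ⊃ (p1 ≡ p2)) ⊃ (((p1 ⊃ p1) ≡ (p3 ⊃ p2)) ⊃ p3)) = 3/4 ⊃ 1/2 = 3/4
(¬((p2 ⊃ p1) ⊃ (p3 ≡ p2)) ⊃ (p3 ⊃ ¬(p3 ⊃ p2))) ⊃ (((p2 ⊃ p3) ≡ (p2 ⊃ p1)) ⊃ ((¬(p2 ≡ p2) ⊃ (p1 ≡ p2)) ⊃ (((p1 ⊃ p1) ≡ (p3 ⊃ p2)) ⊃ p3))) = 1 ⊃ 3/4 = 3/4

3/4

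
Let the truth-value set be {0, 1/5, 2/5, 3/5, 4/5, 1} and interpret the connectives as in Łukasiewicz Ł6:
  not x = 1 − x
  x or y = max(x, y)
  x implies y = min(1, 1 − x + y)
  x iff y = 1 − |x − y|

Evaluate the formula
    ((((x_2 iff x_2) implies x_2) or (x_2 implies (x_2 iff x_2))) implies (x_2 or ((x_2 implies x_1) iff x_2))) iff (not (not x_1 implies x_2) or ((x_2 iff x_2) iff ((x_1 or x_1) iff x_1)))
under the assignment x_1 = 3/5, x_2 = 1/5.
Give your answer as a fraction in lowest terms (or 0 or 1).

1/5

x_2 iff x_2 = 1/5 iff 1/5 = 1
(x_2 iff x_2) implies x_2 = 1 implies 1/5 = 1/5
x_2 iff x_2 = 1/5 iff 1/5 = 1
x_2 implies (x_2 iff x_2) = 1/5 implies 1 = 1
((x_2 iff x_2) implies x_2) or (x_2 implies (x_2 iff x_2)) = 1/5 or 1 = 1
x_2 implies x_1 = 1/5 implies 3/5 = 1
(x_2 implies x_1) iff x_2 = 1 iff 1/5 = 1/5
x_2 or ((x_2 implies x_1) iff x_2) = 1/5 or 1/5 = 1/5
(((x_2 iff x_2) implies x_2) or (x_2 implies (x_2 iff x_2))) implies (x_2 or ((x_2 implies x_1) iff x_2)) = 1 implies 1/5 = 1/5
not x_1 = not 3/5 = 2/5
not x_1 implies x_2 = 2/5 implies 1/5 = 4/5
not (not x_1 implies x_2) = not 4/5 = 1/5
x_2 iff x_2 = 1/5 iff 1/5 = 1
x_1 or x_1 = 3/5 or 3/5 = 3/5
(x_1 or x_1) iff x_1 = 3/5 iff 3/5 = 1
(x_2 iff x_2) iff ((x_1 or x_1) iff x_1) = 1 iff 1 = 1
not (not x_1 implies x_2) or ((x_2 iff x_2) iff ((x_1 or x_1) iff x_1)) = 1/5 or 1 = 1
((((x_2 iff x_2) implies x_2) or (x_2 implies (x_2 iff x_2))) implies (x_2 or ((x_2 implies x_1) iff x_2))) iff (not (not x_1 implies x_2) or ((x_2 iff x_2) iff ((x_1 or x_1) iff x_1))) = 1/5 iff 1 = 1/5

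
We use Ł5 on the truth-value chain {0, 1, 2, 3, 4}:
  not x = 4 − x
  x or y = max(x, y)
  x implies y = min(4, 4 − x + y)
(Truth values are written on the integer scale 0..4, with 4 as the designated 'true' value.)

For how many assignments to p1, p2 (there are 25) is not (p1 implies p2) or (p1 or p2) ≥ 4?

9

value 4: 9 assignments (counts)
value 3: 7 assignments
value 2: 5 assignments
value 1: 3 assignments
value 0: 1 assignment
So 9 of the 25 assignments meet the threshold.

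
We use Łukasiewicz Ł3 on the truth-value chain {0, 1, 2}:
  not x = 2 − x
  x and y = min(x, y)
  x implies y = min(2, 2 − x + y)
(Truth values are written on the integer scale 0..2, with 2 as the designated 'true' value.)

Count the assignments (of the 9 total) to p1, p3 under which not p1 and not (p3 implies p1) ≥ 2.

1

p1 = 0, p3 = 0 ↦ 0  <
p1 = 0, p3 = 1 ↦ 1  <
p1 = 0, p3 = 2 ↦ 2  ≥
p1 = 1, p3 = 0 ↦ 0  <
p1 = 1, p3 = 1 ↦ 0  <
p1 = 1, p3 = 2 ↦ 1  <
p1 = 2, p3 = 0 ↦ 0  <
p1 = 2, p3 = 1 ↦ 0  <
p1 = 2, p3 = 2 ↦ 0  <
So 1 of the 9 assignments meets the threshold.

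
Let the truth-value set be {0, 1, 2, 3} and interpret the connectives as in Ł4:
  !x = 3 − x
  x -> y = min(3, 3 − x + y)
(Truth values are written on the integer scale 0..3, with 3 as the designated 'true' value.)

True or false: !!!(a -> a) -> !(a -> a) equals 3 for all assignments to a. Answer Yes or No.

a = 0 ↦ 3
a = 1 ↦ 3
a = 2 ↦ 3
a = 3 ↦ 3
Every assignment gives a value ≥ 3.

Yes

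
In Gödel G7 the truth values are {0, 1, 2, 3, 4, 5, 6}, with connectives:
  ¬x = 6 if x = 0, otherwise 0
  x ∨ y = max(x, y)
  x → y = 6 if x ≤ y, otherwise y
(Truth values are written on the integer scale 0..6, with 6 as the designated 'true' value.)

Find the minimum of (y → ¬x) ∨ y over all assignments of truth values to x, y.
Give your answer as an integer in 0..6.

Take x = 1, y = 1:
¬x = ¬1 = 0
y → ¬x = 1 → 0 = 0
(y → ¬x) ∨ y = 0 ∨ 1 = 1
No assignment yields a value below 1, so this is the minimum.

1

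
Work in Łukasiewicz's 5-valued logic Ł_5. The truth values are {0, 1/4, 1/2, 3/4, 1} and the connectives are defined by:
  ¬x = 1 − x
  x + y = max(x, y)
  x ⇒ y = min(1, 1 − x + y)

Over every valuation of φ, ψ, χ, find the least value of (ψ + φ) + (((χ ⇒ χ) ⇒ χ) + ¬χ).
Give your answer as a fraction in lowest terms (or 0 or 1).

Take φ = 0, ψ = 0, χ = 1/2:
ψ + φ = 0 + 0 = 0
χ ⇒ χ = 1/2 ⇒ 1/2 = 1
(χ ⇒ χ) ⇒ χ = 1 ⇒ 1/2 = 1/2
¬χ = ¬1/2 = 1/2
((χ ⇒ χ) ⇒ χ) + ¬χ = 1/2 + 1/2 = 1/2
(ψ + φ) + (((χ ⇒ χ) ⇒ χ) + ¬χ) = 0 + 1/2 = 1/2
No assignment yields a value below 1/2, so this is the minimum.

1/2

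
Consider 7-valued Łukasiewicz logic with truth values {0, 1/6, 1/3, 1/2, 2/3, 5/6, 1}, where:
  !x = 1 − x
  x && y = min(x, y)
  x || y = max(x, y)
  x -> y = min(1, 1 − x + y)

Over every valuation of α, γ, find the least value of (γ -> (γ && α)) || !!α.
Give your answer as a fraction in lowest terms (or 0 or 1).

0

Take α = 0, γ = 1:
γ && α = 1 && 0 = 0
γ -> (γ && α) = 1 -> 0 = 0
!α = !0 = 1
!!α = !1 = 0
(γ -> (γ && α)) || !!α = 0 || 0 = 0
No assignment yields a value below 0, so this is the minimum.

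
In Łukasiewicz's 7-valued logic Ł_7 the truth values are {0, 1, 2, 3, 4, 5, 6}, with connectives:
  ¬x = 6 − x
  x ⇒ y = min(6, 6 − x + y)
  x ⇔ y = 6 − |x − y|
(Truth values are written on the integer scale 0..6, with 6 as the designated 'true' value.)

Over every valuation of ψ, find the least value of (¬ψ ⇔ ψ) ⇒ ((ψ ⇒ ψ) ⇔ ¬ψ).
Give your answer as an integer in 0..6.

Take ψ = 3:
¬ψ = ¬3 = 3
¬ψ ⇔ ψ = 3 ⇔ 3 = 6
ψ ⇒ ψ = 3 ⇒ 3 = 6
¬ψ = ¬3 = 3
(ψ ⇒ ψ) ⇔ ¬ψ = 6 ⇔ 3 = 3
(¬ψ ⇔ ψ) ⇒ ((ψ ⇒ ψ) ⇔ ¬ψ) = 6 ⇒ 3 = 3
No assignment yields a value below 3, so this is the minimum.

3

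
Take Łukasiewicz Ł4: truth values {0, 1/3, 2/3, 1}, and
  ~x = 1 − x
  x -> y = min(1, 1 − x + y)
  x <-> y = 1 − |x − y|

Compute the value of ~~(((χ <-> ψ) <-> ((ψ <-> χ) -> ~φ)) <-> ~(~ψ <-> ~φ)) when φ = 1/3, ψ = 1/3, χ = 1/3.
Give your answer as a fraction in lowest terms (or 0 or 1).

1/3

χ <-> ψ = 1/3 <-> 1/3 = 1
ψ <-> χ = 1/3 <-> 1/3 = 1
~φ = ~1/3 = 2/3
(ψ <-> χ) -> ~φ = 1 -> 2/3 = 2/3
(χ <-> ψ) <-> ((ψ <-> χ) -> ~φ) = 1 <-> 2/3 = 2/3
~ψ = ~1/3 = 2/3
~φ = ~1/3 = 2/3
~ψ <-> ~φ = 2/3 <-> 2/3 = 1
~(~ψ <-> ~φ) = ~1 = 0
((χ <-> ψ) <-> ((ψ <-> χ) -> ~φ)) <-> ~(~ψ <-> ~φ) = 2/3 <-> 0 = 1/3
~(((χ <-> ψ) <-> ((ψ <-> χ) -> ~φ)) <-> ~(~ψ <-> ~φ)) = ~1/3 = 2/3
~~(((χ <-> ψ) <-> ((ψ <-> χ) -> ~φ)) <-> ~(~ψ <-> ~φ)) = ~2/3 = 1/3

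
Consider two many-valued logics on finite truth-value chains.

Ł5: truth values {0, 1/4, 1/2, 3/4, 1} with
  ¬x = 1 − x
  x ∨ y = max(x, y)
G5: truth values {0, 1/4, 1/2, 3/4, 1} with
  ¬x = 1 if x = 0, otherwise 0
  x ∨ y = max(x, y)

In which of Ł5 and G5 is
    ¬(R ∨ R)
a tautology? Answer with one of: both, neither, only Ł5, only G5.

In Ł5: at R = 1/4 the value is 3/4 — not a tautology.
In G5: at R = 1/4 the value is 0 — not a tautology.

neither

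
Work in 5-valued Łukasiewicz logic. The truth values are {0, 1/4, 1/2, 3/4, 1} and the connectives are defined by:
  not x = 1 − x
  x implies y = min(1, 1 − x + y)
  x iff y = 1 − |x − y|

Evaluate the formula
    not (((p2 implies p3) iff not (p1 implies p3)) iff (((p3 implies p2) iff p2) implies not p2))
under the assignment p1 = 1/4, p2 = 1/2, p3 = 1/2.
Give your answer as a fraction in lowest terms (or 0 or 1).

1

p2 implies p3 = 1/2 implies 1/2 = 1
p1 implies p3 = 1/4 implies 1/2 = 1
not (p1 implies p3) = not 1 = 0
(p2 implies p3) iff not (p1 implies p3) = 1 iff 0 = 0
p3 implies p2 = 1/2 implies 1/2 = 1
(p3 implies p2) iff p2 = 1 iff 1/2 = 1/2
not p2 = not 1/2 = 1/2
((p3 implies p2) iff p2) implies not p2 = 1/2 implies 1/2 = 1
((p2 implies p3) iff not (p1 implies p3)) iff (((p3 implies p2) iff p2) implies not p2) = 0 iff 1 = 0
not (((p2 implies p3) iff not (p1 implies p3)) iff (((p3 implies p2) iff p2) implies not p2)) = not 0 = 1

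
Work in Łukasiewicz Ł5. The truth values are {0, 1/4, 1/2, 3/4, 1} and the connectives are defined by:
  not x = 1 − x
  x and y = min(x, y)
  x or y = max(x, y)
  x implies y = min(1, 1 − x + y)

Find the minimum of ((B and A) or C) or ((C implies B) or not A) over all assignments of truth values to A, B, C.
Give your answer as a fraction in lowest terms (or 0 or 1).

1/2

Take A = 1/2, B = 0, C = 1/2:
B and A = 0 and 1/2 = 0
(B and A) or C = 0 or 1/2 = 1/2
C implies B = 1/2 implies 0 = 1/2
not A = not 1/2 = 1/2
(C implies B) or not A = 1/2 or 1/2 = 1/2
((B and A) or C) or ((C implies B) or not A) = 1/2 or 1/2 = 1/2
No assignment yields a value below 1/2, so this is the minimum.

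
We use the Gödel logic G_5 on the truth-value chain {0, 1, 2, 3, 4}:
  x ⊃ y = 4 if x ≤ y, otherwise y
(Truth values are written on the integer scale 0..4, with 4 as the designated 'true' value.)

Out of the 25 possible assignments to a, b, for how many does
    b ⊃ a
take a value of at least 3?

value 4: 15 assignments (counts)
value 3: 1 assignment (counts)
value 2: 2 assignments
value 1: 3 assignments
value 0: 4 assignments
So 16 of the 25 assignments meet the threshold.

16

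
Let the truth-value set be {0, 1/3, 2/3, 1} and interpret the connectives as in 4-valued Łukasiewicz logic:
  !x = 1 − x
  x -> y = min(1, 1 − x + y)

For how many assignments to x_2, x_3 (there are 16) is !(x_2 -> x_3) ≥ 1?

x_2 = 0, x_3 = 0 ↦ 0  <
x_2 = 0, x_3 = 1/3 ↦ 0  <
x_2 = 0, x_3 = 2/3 ↦ 0  <
x_2 = 0, x_3 = 1 ↦ 0  <
x_2 = 1/3, x_3 = 0 ↦ 1/3  <
x_2 = 1/3, x_3 = 1/3 ↦ 0  <
x_2 = 1/3, x_3 = 2/3 ↦ 0  <
x_2 = 1/3, x_3 = 1 ↦ 0  <
x_2 = 2/3, x_3 = 0 ↦ 2/3  <
x_2 = 2/3, x_3 = 1/3 ↦ 1/3  <
x_2 = 2/3, x_3 = 2/3 ↦ 0  <
x_2 = 2/3, x_3 = 1 ↦ 0  <
x_2 = 1, x_3 = 0 ↦ 1  ≥
x_2 = 1, x_3 = 1/3 ↦ 2/3  <
x_2 = 1, x_3 = 2/3 ↦ 1/3  <
x_2 = 1, x_3 = 1 ↦ 0  <
So 1 of the 16 assignments meets the threshold.

1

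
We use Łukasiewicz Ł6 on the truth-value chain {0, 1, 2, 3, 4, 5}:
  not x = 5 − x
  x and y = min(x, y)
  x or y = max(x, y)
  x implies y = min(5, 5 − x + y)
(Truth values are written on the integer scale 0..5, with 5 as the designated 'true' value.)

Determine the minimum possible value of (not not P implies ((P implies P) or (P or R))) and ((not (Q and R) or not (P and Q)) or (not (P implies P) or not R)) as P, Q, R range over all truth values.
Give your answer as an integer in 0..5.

0

Take P = 5, Q = 5, R = 5:
not P = not 5 = 0
not not P = not 0 = 5
P implies P = 5 implies 5 = 5
P or R = 5 or 5 = 5
(P implies P) or (P or R) = 5 or 5 = 5
not not P implies ((P implies P) or (P or R)) = 5 implies 5 = 5
Q and R = 5 and 5 = 5
not (Q and R) = not 5 = 0
P and Q = 5 and 5 = 5
not (P and Q) = not 5 = 0
not (Q and R) or not (P and Q) = 0 or 0 = 0
P implies P = 5 implies 5 = 5
not (P implies P) = not 5 = 0
not R = not 5 = 0
not (P implies P) or not R = 0 or 0 = 0
(not (Q and R) or not (P and Q)) or (not (P implies P) or not R) = 0 or 0 = 0
(not not P implies ((P implies P) or (P or R))) and ((not (Q and R) or not (P and Q)) or (not (P implies P) or not R)) = 5 and 0 = 0
No assignment yields a value below 0, so this is the minimum.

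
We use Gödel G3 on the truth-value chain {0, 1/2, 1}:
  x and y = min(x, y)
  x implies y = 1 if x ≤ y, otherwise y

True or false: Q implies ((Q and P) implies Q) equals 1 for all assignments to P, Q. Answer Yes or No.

Yes

P = 0, Q = 0 ↦ 1
P = 0, Q = 1/2 ↦ 1
P = 0, Q = 1 ↦ 1
P = 1/2, Q = 0 ↦ 1
P = 1/2, Q = 1/2 ↦ 1
P = 1/2, Q = 1 ↦ 1
P = 1, Q = 0 ↦ 1
P = 1, Q = 1/2 ↦ 1
P = 1, Q = 1 ↦ 1
Every assignment gives a value ≥ 1.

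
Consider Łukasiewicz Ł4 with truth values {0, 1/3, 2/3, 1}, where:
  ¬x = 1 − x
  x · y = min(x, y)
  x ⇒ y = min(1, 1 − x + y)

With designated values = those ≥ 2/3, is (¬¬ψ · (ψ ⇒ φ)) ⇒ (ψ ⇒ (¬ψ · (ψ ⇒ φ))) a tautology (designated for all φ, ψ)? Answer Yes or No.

Counterexample: take φ = 2/3, ψ = 1.
¬ψ = ¬1 = 0
¬¬ψ = ¬0 = 1
ψ ⇒ φ = 1 ⇒ 2/3 = 2/3
¬¬ψ · (ψ ⇒ φ) = 1 · 2/3 = 2/3
¬ψ = ¬1 = 0
ψ ⇒ φ = 1 ⇒ 2/3 = 2/3
¬ψ · (ψ ⇒ φ) = 0 · 2/3 = 0
ψ ⇒ (¬ψ · (ψ ⇒ φ)) = 1 ⇒ 0 = 0
(¬¬ψ · (ψ ⇒ φ)) ⇒ (ψ ⇒ (¬ψ · (ψ ⇒ φ))) = 2/3 ⇒ 0 = 1/3
This gives 1/3, which is below 2/3.

No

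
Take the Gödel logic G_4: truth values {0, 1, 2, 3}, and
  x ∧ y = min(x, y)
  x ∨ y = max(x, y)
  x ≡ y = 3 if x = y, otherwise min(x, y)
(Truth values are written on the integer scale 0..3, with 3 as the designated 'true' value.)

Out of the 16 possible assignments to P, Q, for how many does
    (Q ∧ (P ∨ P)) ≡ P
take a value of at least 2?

11

P = 0, Q = 0 ↦ 3  ≥
P = 0, Q = 1 ↦ 3  ≥
P = 0, Q = 2 ↦ 3  ≥
P = 0, Q = 3 ↦ 3  ≥
P = 1, Q = 0 ↦ 0  <
P = 1, Q = 1 ↦ 3  ≥
P = 1, Q = 2 ↦ 3  ≥
P = 1, Q = 3 ↦ 3  ≥
P = 2, Q = 0 ↦ 0  <
P = 2, Q = 1 ↦ 1  <
P = 2, Q = 2 ↦ 3  ≥
P = 2, Q = 3 ↦ 3  ≥
P = 3, Q = 0 ↦ 0  <
P = 3, Q = 1 ↦ 1  <
P = 3, Q = 2 ↦ 2  ≥
P = 3, Q = 3 ↦ 3  ≥
So 11 of the 16 assignments meet the threshold.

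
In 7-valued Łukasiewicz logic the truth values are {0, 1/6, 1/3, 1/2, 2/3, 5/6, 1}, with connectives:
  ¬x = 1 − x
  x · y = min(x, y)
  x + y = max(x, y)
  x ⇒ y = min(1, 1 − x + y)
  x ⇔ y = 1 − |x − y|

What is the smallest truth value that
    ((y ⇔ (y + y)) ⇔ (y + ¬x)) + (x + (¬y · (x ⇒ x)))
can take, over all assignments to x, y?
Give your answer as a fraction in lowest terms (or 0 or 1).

1/2

Take x = 1/2, y = 1/2:
y + y = 1/2 + 1/2 = 1/2
y ⇔ (y + y) = 1/2 ⇔ 1/2 = 1
¬x = ¬1/2 = 1/2
y + ¬x = 1/2 + 1/2 = 1/2
(y ⇔ (y + y)) ⇔ (y + ¬x) = 1 ⇔ 1/2 = 1/2
¬y = ¬1/2 = 1/2
x ⇒ x = 1/2 ⇒ 1/2 = 1
¬y · (x ⇒ x) = 1/2 · 1 = 1/2
x + (¬y · (x ⇒ x)) = 1/2 + 1/2 = 1/2
((y ⇔ (y + y)) ⇔ (y + ¬x)) + (x + (¬y · (x ⇒ x))) = 1/2 + 1/2 = 1/2
No assignment yields a value below 1/2, so this is the minimum.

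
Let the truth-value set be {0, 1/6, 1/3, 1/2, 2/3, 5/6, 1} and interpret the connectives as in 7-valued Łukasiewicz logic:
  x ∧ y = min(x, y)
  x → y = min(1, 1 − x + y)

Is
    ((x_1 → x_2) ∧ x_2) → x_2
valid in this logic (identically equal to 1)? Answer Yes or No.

At x_1 = 1/6, x_2 = 1/2, for instance:
x_1 → x_2 = 1/6 → 1/2 = 1
(x_1 → x_2) ∧ x_2 = 1 ∧ 1/2 = 1/2
((x_1 → x_2) ∧ x_2) → x_2 = 1/2 → 1/2 = 1
and checking the remaining 48 assignments likewise gives ≥ 1 in every case.

Yes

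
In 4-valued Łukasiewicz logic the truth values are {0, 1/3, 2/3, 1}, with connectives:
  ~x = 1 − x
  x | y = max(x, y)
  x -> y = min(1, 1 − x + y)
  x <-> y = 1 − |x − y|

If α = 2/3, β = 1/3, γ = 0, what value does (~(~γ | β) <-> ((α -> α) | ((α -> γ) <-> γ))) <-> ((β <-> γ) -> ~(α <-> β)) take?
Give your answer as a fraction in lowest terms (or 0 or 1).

1/3

~γ = ~0 = 1
~γ | β = 1 | 1/3 = 1
~(~γ | β) = ~1 = 0
α -> α = 2/3 -> 2/3 = 1
α -> γ = 2/3 -> 0 = 1/3
(α -> γ) <-> γ = 1/3 <-> 0 = 2/3
(α -> α) | ((α -> γ) <-> γ) = 1 | 2/3 = 1
~(~γ | β) <-> ((α -> α) | ((α -> γ) <-> γ)) = 0 <-> 1 = 0
β <-> γ = 1/3 <-> 0 = 2/3
α <-> β = 2/3 <-> 1/3 = 2/3
~(α <-> β) = ~2/3 = 1/3
(β <-> γ) -> ~(α <-> β) = 2/3 -> 1/3 = 2/3
(~(~γ | β) <-> ((α -> α) | ((α -> γ) <-> γ))) <-> ((β <-> γ) -> ~(α <-> β)) = 0 <-> 2/3 = 1/3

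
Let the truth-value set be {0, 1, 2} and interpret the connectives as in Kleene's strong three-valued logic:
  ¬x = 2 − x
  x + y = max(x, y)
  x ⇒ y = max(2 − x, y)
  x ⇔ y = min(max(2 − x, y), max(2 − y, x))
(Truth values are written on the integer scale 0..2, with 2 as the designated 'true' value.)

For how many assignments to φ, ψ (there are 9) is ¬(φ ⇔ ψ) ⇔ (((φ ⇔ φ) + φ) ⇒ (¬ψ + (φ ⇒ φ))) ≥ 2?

2

φ = 0, ψ = 0 ↦ 0  <
φ = 0, ψ = 1 ↦ 1  <
φ = 0, ψ = 2 ↦ 2  ≥
φ = 1, ψ = 0 ↦ 1  <
φ = 1, ψ = 1 ↦ 1  <
φ = 1, ψ = 2 ↦ 1  <
φ = 2, ψ = 0 ↦ 2  ≥
φ = 2, ψ = 1 ↦ 1  <
φ = 2, ψ = 2 ↦ 0  <
So 2 of the 9 assignments meet the threshold.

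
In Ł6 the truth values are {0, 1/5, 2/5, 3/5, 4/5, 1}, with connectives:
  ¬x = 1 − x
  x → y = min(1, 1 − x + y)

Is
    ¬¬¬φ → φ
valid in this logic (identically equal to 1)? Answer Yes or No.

Counterexample: take φ = 0.
¬φ = ¬0 = 1
¬¬φ = ¬1 = 0
¬¬¬φ = ¬0 = 1
¬¬¬φ → φ = 1 → 0 = 0
This gives 0 ≠ 1.

No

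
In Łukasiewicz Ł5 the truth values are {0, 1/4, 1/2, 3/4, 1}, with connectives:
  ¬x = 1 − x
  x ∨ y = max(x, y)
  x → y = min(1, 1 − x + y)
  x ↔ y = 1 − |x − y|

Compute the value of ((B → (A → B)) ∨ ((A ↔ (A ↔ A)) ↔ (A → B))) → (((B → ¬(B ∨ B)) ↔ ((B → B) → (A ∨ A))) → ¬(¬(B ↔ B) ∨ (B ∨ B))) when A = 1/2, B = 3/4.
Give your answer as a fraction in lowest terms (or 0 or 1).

1/4

A → B = 1/2 → 3/4 = 1
B → (A → B) = 3/4 → 1 = 1
A ↔ A = 1/2 ↔ 1/2 = 1
A ↔ (A ↔ A) = 1/2 ↔ 1 = 1/2
A → B = 1/2 → 3/4 = 1
(A ↔ (A ↔ A)) ↔ (A → B) = 1/2 ↔ 1 = 1/2
(B → (A → B)) ∨ ((A ↔ (A ↔ A)) ↔ (A → B)) = 1 ∨ 1/2 = 1
B ∨ B = 3/4 ∨ 3/4 = 3/4
¬(B ∨ B) = ¬3/4 = 1/4
B → ¬(B ∨ B) = 3/4 → 1/4 = 1/2
B → B = 3/4 → 3/4 = 1
A ∨ A = 1/2 ∨ 1/2 = 1/2
(B → B) → (A ∨ A) = 1 → 1/2 = 1/2
(B → ¬(B ∨ B)) ↔ ((B → B) → (A ∨ A)) = 1/2 ↔ 1/2 = 1
B ↔ B = 3/4 ↔ 3/4 = 1
¬(B ↔ B) = ¬1 = 0
B ∨ B = 3/4 ∨ 3/4 = 3/4
¬(B ↔ B) ∨ (B ∨ B) = 0 ∨ 3/4 = 3/4
¬(¬(B ↔ B) ∨ (B ∨ B)) = ¬3/4 = 1/4
((B → ¬(B ∨ B)) ↔ ((B → B) → (A ∨ A))) → ¬(¬(B ↔ B) ∨ (B ∨ B)) = 1 → 1/4 = 1/4
((B → (A → B)) ∨ ((A ↔ (A ↔ A)) ↔ (A → B))) → (((B → ¬(B ∨ B)) ↔ ((B → B) → (A ∨ A))) → ¬(¬(B ↔ B) ∨ (B ∨ B))) = 1 → 1/4 = 1/4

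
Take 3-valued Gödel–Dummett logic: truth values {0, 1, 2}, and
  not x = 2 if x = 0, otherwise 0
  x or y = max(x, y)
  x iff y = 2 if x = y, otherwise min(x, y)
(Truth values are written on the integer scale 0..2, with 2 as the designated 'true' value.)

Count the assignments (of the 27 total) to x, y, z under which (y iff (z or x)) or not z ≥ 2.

15

value 2: 15 assignments (counts)
value 1: 6 assignments
value 0: 6 assignments
So 15 of the 27 assignments meet the threshold.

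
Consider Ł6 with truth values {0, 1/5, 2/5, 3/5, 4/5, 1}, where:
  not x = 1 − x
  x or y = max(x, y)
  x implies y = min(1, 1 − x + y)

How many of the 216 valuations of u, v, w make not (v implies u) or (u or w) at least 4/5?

value 1: 71 assignments (counts)
value 4/5: 61 assignments (counts)
value 3/5: 48 assignments
value 2/5: 26 assignments
value 1/5: 9 assignments
value 0: 1 assignment
So 132 of the 216 assignments meet the threshold.

132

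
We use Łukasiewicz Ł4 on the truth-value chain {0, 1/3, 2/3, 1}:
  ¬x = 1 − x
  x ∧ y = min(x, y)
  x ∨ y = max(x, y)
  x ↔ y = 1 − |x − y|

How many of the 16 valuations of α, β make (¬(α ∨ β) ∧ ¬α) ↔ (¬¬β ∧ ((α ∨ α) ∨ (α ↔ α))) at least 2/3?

α = 0, β = 0 ↦ 0  <
α = 0, β = 1/3 ↦ 2/3  ≥
α = 0, β = 2/3 ↦ 2/3  ≥
α = 0, β = 1 ↦ 0  <
α = 1/3, β = 0 ↦ 1/3  <
α = 1/3, β = 1/3 ↦ 2/3  ≥
α = 1/3, β = 2/3 ↦ 2/3  ≥
α = 1/3, β = 1 ↦ 0  <
α = 2/3, β = 0 ↦ 2/3  ≥
α = 2/3, β = 1/3 ↦ 1  ≥
α = 2/3, β = 2/3 ↦ 2/3  ≥
α = 2/3, β = 1 ↦ 0  <
α = 1, β = 0 ↦ 1  ≥
α = 1, β = 1/3 ↦ 2/3  ≥
α = 1, β = 2/3 ↦ 1/3  <
α = 1, β = 1 ↦ 0  <
So 9 of the 16 assignments meet the threshold.

9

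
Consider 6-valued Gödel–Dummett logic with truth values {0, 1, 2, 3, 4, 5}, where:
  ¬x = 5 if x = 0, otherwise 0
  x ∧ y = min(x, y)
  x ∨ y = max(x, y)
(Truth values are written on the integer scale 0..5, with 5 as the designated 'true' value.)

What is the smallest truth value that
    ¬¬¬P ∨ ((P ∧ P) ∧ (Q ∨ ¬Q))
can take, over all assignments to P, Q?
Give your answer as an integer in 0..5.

Take P = 1, Q = 0:
¬P = ¬1 = 0
¬¬P = ¬0 = 5
¬¬¬P = ¬5 = 0
P ∧ P = 1 ∧ 1 = 1
¬Q = ¬0 = 5
Q ∨ ¬Q = 0 ∨ 5 = 5
(P ∧ P) ∧ (Q ∨ ¬Q) = 1 ∧ 5 = 1
¬¬¬P ∨ ((P ∧ P) ∧ (Q ∨ ¬Q)) = 0 ∨ 1 = 1
No assignment yields a value below 1, so this is the minimum.

1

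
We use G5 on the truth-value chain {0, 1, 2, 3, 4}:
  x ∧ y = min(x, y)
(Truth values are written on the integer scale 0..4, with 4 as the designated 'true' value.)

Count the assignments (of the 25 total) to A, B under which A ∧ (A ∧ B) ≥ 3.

value 4: 1 assignment (counts)
value 3: 3 assignments (counts)
value 2: 5 assignments
value 1: 7 assignments
value 0: 9 assignments
So 4 of the 25 assignments meet the threshold.

4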